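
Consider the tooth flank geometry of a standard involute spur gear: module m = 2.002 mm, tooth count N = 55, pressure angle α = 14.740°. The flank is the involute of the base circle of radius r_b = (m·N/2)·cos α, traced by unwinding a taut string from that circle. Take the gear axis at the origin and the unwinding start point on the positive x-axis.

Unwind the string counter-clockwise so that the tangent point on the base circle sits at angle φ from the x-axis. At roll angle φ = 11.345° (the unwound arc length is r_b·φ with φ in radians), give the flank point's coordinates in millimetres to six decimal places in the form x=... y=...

x=54.276704 y=0.137241

pitch radius r_p = m·N/2 = 2.002·55/2 = 55.055000
base radius r_b = r_p·cos α = 55.055000·cos 14.740° = 53.243160
roll angle φ = 11.345° = 0.19800760 rad
x = r_b·(cos φ + φ·sin φ) = 53.243160·(0.98046046 + 0.19800760·0.19671626) = 54.276704
y = r_b·(sin φ − φ·cos φ) = 53.243160·(0.19671626 − 0.19800760·0.98046046) = 0.137241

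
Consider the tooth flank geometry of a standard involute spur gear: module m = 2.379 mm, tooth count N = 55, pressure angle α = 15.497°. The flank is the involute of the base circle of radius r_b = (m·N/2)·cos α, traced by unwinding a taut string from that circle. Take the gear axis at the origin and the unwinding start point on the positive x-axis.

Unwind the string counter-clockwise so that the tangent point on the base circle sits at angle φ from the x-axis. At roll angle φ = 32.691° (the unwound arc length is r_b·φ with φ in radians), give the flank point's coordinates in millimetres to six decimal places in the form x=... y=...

pitch radius r_p = m·N/2 = 2.379·55/2 = 65.422500
base radius r_b = r_p·cos α = 65.422500·cos 15.497° = 63.044029
roll angle φ = 32.691° = 0.57056559 rad
x = r_b·(cos φ + φ·sin φ) = 63.044029·(0.84159563 + 0.57056559·0.54010813) = 72.485675
y = r_b·(sin φ − φ·cos φ) = 63.044029·(0.54010813 − 0.57056559·0.84159563) = 3.777764

x=72.485675 y=3.777764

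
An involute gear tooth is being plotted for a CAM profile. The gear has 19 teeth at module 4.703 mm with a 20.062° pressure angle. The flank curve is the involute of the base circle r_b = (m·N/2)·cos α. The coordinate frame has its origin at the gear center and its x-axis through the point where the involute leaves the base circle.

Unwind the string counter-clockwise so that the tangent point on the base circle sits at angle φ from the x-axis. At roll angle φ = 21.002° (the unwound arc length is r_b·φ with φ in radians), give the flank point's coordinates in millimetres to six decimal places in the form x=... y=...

x=44.692911 y=0.679766

pitch radius r_p = m·N/2 = 4.703·19/2 = 44.678500
base radius r_b = r_p·cos α = 44.678500·cos 20.062° = 41.967497
roll angle φ = 21.002° = 0.36655405 rad
x = r_b·(cos φ + φ·sin φ) = 41.967497·(0.93356792 + 0.36655405·0.35840054) = 44.692911
y = r_b·(sin φ − φ·cos φ) = 41.967497·(0.35840054 − 0.36655405·0.93356792) = 0.679766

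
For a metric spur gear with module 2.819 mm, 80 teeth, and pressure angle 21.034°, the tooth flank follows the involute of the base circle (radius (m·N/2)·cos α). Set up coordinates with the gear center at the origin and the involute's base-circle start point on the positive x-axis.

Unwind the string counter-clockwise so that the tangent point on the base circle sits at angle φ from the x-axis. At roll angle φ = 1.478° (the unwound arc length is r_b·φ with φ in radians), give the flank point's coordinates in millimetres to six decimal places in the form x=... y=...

x=105.281542 y=0.000602

pitch radius r_p = m·N/2 = 2.819·80/2 = 112.760000
base radius r_b = r_p·cos α = 112.760000·cos 21.034° = 105.246531
roll angle φ = 1.478° = 0.02579597 rad
x = r_b·(cos φ + φ·sin φ) = 105.246531·(0.99966730 + 0.02579597·0.02579311) = 105.281542
y = r_b·(sin φ − φ·cos φ) = 105.246531·(0.02579311 − 0.02579597·0.99966730) = 0.000602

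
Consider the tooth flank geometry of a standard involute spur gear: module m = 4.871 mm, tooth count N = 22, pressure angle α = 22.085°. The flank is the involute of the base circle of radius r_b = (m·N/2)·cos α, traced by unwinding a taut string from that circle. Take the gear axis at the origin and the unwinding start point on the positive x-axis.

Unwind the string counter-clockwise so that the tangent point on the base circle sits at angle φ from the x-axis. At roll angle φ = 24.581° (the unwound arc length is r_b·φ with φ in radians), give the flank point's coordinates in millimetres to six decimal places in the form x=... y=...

x=54.010692 y=1.282953

pitch radius r_p = m·N/2 = 4.871·22/2 = 53.581000
base radius r_b = r_p·cos α = 53.581000·cos 22.085° = 49.649606
roll angle φ = 24.581° = 0.42901938 rad
x = r_b·(cos φ + φ·sin φ) = 49.649606·(0.90937410 + 0.42901938·0.41597926) = 54.010692
y = r_b·(sin φ − φ·cos φ) = 49.649606·(0.41597926 − 0.42901938·0.90937410) = 1.282953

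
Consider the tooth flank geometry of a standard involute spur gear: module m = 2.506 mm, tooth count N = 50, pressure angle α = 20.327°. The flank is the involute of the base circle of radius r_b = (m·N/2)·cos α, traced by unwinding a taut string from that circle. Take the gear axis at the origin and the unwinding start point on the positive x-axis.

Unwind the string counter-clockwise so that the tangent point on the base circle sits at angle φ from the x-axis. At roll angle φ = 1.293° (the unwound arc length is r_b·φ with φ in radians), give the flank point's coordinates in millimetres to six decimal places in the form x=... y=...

x=58.763450 y=0.000225

pitch radius r_p = m·N/2 = 2.506·50/2 = 62.650000
base radius r_b = r_p·cos α = 62.650000·cos 20.327° = 58.748493
roll angle φ = 1.293° = 0.02256711 rad
x = r_b·(cos φ + φ·sin φ) = 58.748493·(0.99974537 + 0.02256711·0.02256519) = 58.763450
y = r_b·(sin φ − φ·cos φ) = 58.748493·(0.02256519 − 0.02256711·0.99974537) = 0.000225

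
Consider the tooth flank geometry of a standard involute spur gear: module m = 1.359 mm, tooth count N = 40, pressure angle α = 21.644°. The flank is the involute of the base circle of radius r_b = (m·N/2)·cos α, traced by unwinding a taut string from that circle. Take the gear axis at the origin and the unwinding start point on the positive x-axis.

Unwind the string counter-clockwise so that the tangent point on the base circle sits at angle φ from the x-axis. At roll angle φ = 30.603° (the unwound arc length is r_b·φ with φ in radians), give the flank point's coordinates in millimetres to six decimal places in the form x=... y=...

pitch radius r_p = m·N/2 = 1.359·40/2 = 27.180000
base radius r_b = r_p·cos α = 27.180000·cos 21.644° = 25.263634
roll angle φ = 30.603° = 0.53412311 rad
x = r_b·(cos φ + φ·sin φ) = 25.263634·(0.86071537 + 0.53412311·0.50908648) = 28.614355
y = r_b·(sin φ − φ·cos φ) = 25.263634·(0.50908648 − 0.53412311·0.86071537) = 1.246975

x=28.614355 y=1.246975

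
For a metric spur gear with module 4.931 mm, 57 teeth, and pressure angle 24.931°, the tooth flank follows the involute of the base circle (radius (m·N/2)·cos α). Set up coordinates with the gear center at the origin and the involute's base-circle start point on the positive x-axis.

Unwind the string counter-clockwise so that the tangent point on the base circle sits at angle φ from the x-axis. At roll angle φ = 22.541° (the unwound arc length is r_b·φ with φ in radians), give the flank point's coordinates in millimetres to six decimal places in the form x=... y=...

x=136.921821 y=2.546788

pitch radius r_p = m·N/2 = 4.931·57/2 = 140.533500
base radius r_b = r_p·cos α = 140.533500·cos 24.931° = 127.438037
roll angle φ = 22.541° = 0.39341467 rad
x = r_b·(cos φ + φ·sin φ) = 127.438037·(0.92360545 + 0.39341467·0.38334445) = 136.921821
y = r_b·(sin φ − φ·cos φ) = 127.438037·(0.38334445 − 0.39341467·0.92360545) = 2.546788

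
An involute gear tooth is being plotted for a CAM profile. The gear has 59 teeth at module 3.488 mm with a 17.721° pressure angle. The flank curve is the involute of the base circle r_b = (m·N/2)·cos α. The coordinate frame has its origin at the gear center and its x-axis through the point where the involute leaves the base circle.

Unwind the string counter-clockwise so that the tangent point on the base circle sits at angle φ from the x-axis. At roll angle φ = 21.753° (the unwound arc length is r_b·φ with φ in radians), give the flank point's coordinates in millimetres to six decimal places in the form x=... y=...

x=104.825037 y=1.762307

pitch radius r_p = m·N/2 = 3.488·59/2 = 102.896000
base radius r_b = r_p·cos α = 102.896000·cos 17.721° = 98.013583
roll angle φ = 21.753° = 0.37966147 rad
x = r_b·(cos φ + φ·sin φ) = 98.013583·(0.92879015 + 0.37966147·0.37060607) = 104.825037
y = r_b·(sin φ − φ·cos φ) = 98.013583·(0.37060607 − 0.37966147·0.92879015) = 1.762307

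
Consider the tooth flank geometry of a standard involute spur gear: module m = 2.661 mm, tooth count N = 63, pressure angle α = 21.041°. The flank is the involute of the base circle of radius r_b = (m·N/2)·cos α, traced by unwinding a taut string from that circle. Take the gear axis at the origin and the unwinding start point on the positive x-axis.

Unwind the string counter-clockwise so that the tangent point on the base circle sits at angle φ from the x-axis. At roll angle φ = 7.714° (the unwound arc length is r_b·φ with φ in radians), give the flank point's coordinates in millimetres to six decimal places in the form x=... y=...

x=78.938428 y=0.063526

pitch radius r_p = m·N/2 = 2.661·63/2 = 83.821500
base radius r_b = r_p·cos α = 83.821500·cos 21.041° = 78.232596
roll angle φ = 7.714° = 0.13463470 rad
x = r_b·(cos φ + φ·sin φ) = 78.232596·(0.99095043 + 0.13463470·0.13422832) = 78.938428
y = r_b·(sin φ − φ·cos φ) = 78.232596·(0.13422832 − 0.13463470·0.99095043) = 0.063526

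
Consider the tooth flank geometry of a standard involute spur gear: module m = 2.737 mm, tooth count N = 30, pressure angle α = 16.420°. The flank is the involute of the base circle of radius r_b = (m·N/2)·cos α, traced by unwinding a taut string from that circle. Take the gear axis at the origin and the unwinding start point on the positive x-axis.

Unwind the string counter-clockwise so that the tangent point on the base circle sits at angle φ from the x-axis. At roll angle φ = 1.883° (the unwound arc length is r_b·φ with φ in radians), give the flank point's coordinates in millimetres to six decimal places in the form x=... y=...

pitch radius r_p = m·N/2 = 2.737·30/2 = 41.055000
base radius r_b = r_p·cos α = 41.055000·cos 16.420° = 39.380587
roll angle φ = 1.883° = 0.03286455 rad
x = r_b·(cos φ + φ·sin φ) = 39.380587·(0.99946001 + 0.03286455·0.03285863) = 39.401848
y = r_b·(sin φ − φ·cos φ) = 39.380587·(0.03285863 − 0.03286455·0.99946001) = 0.000466

x=39.401848 y=0.000466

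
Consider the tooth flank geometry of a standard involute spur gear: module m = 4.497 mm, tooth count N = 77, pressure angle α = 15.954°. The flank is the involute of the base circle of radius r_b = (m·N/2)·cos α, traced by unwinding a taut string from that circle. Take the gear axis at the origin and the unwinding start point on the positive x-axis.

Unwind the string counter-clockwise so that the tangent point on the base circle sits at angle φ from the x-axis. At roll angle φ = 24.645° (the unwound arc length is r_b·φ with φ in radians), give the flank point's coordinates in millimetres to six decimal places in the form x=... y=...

pitch radius r_p = m·N/2 = 4.497·77/2 = 173.134500
base radius r_b = r_p·cos α = 173.134500·cos 15.954° = 166.465823
roll angle φ = 24.645° = 0.43013639 rad
x = r_b·(cos φ + φ·sin φ) = 166.465823·(0.90890888 + 0.43013639·0.41699478) = 181.160346
y = r_b·(sin φ − φ·cos φ) = 166.465823·(0.41699478 − 0.43013639·0.90890888) = 4.334768

x=181.160346 y=4.334768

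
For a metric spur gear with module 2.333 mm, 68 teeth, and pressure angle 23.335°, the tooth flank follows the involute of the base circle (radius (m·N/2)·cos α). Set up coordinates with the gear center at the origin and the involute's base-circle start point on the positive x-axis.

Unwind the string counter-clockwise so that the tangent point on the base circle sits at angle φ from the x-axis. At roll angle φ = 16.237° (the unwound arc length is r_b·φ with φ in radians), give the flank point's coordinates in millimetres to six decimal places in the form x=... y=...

pitch radius r_p = m·N/2 = 2.333·68/2 = 79.322000
base radius r_b = r_p·cos α = 79.322000·cos 23.335° = 72.833824
roll angle φ = 16.237° = 0.28338911 rad
x = r_b·(cos φ + φ·sin φ) = 72.833824·(0.96011332 + 0.28338911·0.27961118) = 75.699987
y = r_b·(sin φ − φ·cos φ) = 72.833824·(0.27961118 − 0.28338911·0.96011332) = 0.548112

x=75.699987 y=0.548112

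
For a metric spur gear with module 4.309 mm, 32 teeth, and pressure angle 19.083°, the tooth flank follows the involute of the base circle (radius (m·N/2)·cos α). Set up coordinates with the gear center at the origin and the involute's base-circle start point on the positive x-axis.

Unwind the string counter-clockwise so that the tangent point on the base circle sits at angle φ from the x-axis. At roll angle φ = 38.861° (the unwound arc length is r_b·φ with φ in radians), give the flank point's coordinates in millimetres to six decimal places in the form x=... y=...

x=78.461805 y=6.469793

pitch radius r_p = m·N/2 = 4.309·32/2 = 68.944000
base radius r_b = r_p·cos α = 68.944000·cos 19.083° = 65.155249
roll angle φ = 38.861° = 0.67825240 rad
x = r_b·(cos φ + φ·sin φ) = 65.155249·(0.77867041 + 0.67825240·0.62743318) = 78.461805
y = r_b·(sin φ − φ·cos φ) = 65.155249·(0.62743318 − 0.67825240·0.77867041) = 6.469793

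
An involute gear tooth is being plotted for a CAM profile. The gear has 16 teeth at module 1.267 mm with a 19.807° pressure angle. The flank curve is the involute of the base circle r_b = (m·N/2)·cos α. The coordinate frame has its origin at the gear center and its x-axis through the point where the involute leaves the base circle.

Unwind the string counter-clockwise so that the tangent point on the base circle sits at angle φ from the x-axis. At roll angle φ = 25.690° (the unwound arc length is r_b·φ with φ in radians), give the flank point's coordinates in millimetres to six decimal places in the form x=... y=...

pitch radius r_p = m·N/2 = 1.267·16/2 = 10.136000
base radius r_b = r_p·cos α = 10.136000·cos 19.807° = 9.536348
roll angle φ = 25.690° = 0.44837508 rad
x = r_b·(cos φ + φ·sin φ) = 9.536348·(0.90115270 + 0.44837508·0.43350181) = 10.447299
y = r_b·(sin φ − φ·cos φ) = 9.536348·(0.43350181 − 0.44837508·0.90115270) = 0.280821

x=10.447299 y=0.280821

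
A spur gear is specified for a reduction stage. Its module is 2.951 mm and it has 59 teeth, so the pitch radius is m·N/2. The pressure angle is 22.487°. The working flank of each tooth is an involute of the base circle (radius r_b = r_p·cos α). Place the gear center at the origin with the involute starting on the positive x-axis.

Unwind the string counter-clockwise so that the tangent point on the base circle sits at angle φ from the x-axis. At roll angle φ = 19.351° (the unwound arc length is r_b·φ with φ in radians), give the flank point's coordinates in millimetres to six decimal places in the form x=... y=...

pitch radius r_p = m·N/2 = 2.951·59/2 = 87.054500
base radius r_b = r_p·cos α = 87.054500·cos 22.487° = 80.435427
roll angle φ = 19.351° = 0.33773866 rad
x = r_b·(cos φ + φ·sin φ) = 80.435427·(0.94350638 + 0.33773866·0.33135436) = 84.892962
y = r_b·(sin φ − φ·cos φ) = 80.435427·(0.33135436 − 0.33773866·0.94350638) = 1.021190

x=84.892962 y=1.021190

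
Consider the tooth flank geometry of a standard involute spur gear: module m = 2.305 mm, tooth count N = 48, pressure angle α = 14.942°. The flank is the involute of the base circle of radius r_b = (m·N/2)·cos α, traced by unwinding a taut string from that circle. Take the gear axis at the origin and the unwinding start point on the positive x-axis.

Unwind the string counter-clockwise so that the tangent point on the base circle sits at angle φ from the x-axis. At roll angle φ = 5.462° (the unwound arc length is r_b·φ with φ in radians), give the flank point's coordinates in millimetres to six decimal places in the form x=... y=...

x=53.691800 y=0.015421

pitch radius r_p = m·N/2 = 2.305·48/2 = 55.320000
base radius r_b = r_p·cos α = 55.320000·cos 14.942° = 53.449483
roll angle φ = 5.462° = 0.09532988 rad
x = r_b·(cos φ + φ·sin φ) = 53.449483·(0.99545955 + 0.09532988·0.09518556) = 53.691800
y = r_b·(sin φ − φ·cos φ) = 53.449483·(0.09518556 − 0.09532988·0.99545955) = 0.015421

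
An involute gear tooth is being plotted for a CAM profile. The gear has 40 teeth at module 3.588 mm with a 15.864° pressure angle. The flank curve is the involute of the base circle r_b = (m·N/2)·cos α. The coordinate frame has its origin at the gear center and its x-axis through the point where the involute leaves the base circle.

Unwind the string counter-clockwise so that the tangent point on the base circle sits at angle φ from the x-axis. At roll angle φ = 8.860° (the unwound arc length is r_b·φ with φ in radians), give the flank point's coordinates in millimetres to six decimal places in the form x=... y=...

x=69.847265 y=0.084877

pitch radius r_p = m·N/2 = 3.588·40/2 = 71.760000
base radius r_b = r_p·cos α = 71.760000·cos 15.864° = 69.026895
roll angle φ = 8.860° = 0.15463617 rad
x = r_b·(cos φ + φ·sin φ) = 69.026895·(0.98806763 + 0.15463617·0.15402062) = 69.847265
y = r_b·(sin φ − φ·cos φ) = 69.026895·(0.15402062 − 0.15463617·0.98806763) = 0.084877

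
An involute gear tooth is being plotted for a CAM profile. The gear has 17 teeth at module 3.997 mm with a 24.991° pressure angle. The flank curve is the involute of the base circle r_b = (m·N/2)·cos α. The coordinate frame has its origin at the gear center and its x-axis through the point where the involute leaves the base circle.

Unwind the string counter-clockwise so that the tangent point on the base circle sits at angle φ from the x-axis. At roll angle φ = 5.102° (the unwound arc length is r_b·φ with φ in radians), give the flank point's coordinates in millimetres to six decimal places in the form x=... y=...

x=30.915453 y=0.007242

pitch radius r_p = m·N/2 = 3.997·17/2 = 33.974500
base radius r_b = r_p·cos α = 33.974500·cos 24.991° = 30.793609
roll angle φ = 5.102° = 0.08904670 rad
x = r_b·(cos φ + φ·sin φ) = 30.793609·(0.99603796 + 0.08904670·0.08892907) = 30.915453
y = r_b·(sin φ − φ·cos φ) = 30.793609·(0.08892907 − 0.08904670·0.99603796) = 0.007242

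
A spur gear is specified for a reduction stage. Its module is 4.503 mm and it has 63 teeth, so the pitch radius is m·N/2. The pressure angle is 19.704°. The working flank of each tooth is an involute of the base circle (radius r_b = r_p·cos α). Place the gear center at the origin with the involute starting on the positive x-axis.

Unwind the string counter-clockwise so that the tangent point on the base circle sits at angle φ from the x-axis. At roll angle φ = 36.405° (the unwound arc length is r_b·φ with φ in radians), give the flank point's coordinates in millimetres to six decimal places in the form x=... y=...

pitch radius r_p = m·N/2 = 4.503·63/2 = 141.844500
base radius r_b = r_p·cos α = 141.844500·cos 19.704° = 133.539080
roll angle φ = 36.405° = 0.63538711 rad
x = r_b·(cos φ + φ·sin φ) = 133.539080·(0.80484201 + 0.63538711·0.59348912) = 157.834827
y = r_b·(sin φ − φ·cos φ) = 133.539080·(0.59348912 − 0.63538711·0.80484201) = 10.963944

x=157.834827 y=10.963944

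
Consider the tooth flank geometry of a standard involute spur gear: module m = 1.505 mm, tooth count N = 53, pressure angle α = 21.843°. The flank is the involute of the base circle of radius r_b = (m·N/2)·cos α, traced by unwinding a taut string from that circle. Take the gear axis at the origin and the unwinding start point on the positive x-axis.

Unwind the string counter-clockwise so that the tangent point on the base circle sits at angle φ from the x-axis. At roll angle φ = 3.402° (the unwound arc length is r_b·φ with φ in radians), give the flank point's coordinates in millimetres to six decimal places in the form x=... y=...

pitch radius r_p = m·N/2 = 1.505·53/2 = 39.882500
base radius r_b = r_p·cos α = 39.882500·cos 21.843° = 37.019210
roll angle φ = 3.402° = 0.05937610 rad
x = r_b·(cos φ + φ·sin φ) = 37.019210·(0.99823776 + 0.05937610·0.05934122) = 37.084408
y = r_b·(sin φ − φ·cos φ) = 37.019210·(0.05934122 − 0.05937610·0.99823776) = 0.002582

x=37.084408 y=0.002582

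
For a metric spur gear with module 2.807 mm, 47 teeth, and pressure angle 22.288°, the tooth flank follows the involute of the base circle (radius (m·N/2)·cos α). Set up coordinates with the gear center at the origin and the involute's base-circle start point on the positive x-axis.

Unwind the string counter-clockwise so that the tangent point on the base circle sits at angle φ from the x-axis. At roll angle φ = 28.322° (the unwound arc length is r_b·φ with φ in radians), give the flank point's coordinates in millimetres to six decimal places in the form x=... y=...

x=68.043803 y=2.397846

pitch radius r_p = m·N/2 = 2.807·47/2 = 65.964500
base radius r_b = r_p·cos α = 65.964500·cos 22.288° = 61.036238
roll angle φ = 28.322° = 0.49431215 rad
x = r_b·(cos φ + φ·sin φ) = 61.036238·(0.88029525 + 0.49431215·0.47442625) = 68.043803
y = r_b·(sin φ − φ·cos φ) = 61.036238·(0.47442625 − 0.49431215·0.88029525) = 2.397846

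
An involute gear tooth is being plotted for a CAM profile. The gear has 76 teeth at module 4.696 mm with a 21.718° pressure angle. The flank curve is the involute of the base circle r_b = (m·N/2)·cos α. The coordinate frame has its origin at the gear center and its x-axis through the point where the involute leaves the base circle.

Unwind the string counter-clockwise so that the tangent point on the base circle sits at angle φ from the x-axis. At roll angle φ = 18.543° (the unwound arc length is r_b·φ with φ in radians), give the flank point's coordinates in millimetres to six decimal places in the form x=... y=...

x=174.237093 y=1.853661

pitch radius r_p = m·N/2 = 4.696·76/2 = 178.448000
base radius r_b = r_p·cos α = 178.448000·cos 21.718° = 165.781113
roll angle φ = 18.543° = 0.32363640 rad
x = r_b·(cos φ + φ·sin φ) = 165.781113·(0.94808525 + 0.32363640·0.31801628) = 174.237093
y = r_b·(sin φ − φ·cos φ) = 165.781113·(0.31801628 − 0.32363640·0.94808525) = 1.853661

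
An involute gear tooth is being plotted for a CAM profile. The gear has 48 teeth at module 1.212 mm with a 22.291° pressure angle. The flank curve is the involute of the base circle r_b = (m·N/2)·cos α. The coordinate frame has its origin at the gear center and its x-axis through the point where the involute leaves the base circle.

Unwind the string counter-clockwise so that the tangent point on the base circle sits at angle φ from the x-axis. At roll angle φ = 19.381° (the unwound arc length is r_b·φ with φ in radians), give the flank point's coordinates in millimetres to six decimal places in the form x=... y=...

x=28.410249 y=0.343276

pitch radius r_p = m·N/2 = 1.212·48/2 = 29.088000
base radius r_b = r_p·cos α = 29.088000·cos 22.291° = 26.914234
roll angle φ = 19.381° = 0.33826226 rad
x = r_b·(cos φ + φ·sin φ) = 26.914234·(0.94333275 + 0.33826226·0.33184833) = 28.410249
y = r_b·(sin φ − φ·cos φ) = 26.914234·(0.33184833 − 0.33826226·0.94333275) = 0.343276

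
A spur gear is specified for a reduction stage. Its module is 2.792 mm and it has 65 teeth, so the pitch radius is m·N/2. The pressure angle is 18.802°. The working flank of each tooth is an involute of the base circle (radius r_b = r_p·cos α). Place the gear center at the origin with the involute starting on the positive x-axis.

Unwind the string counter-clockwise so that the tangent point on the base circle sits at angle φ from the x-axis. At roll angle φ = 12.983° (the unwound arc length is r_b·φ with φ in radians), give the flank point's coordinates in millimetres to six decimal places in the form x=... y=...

x=88.074955 y=0.331426

pitch radius r_p = m·N/2 = 2.792·65/2 = 90.740000
base radius r_b = r_p·cos α = 90.740000·cos 18.802° = 85.897933
roll angle φ = 12.983° = 0.22659610 rad
x = r_b·(cos φ + φ·sin φ) = 85.897933·(0.97443677 + 0.22659610·0.22466194) = 88.074955
y = r_b·(sin φ − φ·cos φ) = 85.897933·(0.22466194 − 0.22659610·0.97443677) = 0.331426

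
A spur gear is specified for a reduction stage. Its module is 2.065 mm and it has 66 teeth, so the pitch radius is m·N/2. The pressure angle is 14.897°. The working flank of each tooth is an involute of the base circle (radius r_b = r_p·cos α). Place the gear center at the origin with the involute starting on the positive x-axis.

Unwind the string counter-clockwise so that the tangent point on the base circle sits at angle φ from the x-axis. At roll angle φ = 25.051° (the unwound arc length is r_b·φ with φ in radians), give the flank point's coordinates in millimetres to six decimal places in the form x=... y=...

x=71.851473 y=1.799896

pitch radius r_p = m·N/2 = 2.065·66/2 = 68.145000
base radius r_b = r_p·cos α = 68.145000·cos 14.897° = 65.854615
roll angle φ = 25.051° = 0.43722243 rad
x = r_b·(cos φ + φ·sin φ) = 65.854615·(0.90593125 + 0.43722243·0.42342482) = 71.851473
y = r_b·(sin φ − φ·cos φ) = 65.854615·(0.42342482 − 0.43722243·0.90593125) = 1.799896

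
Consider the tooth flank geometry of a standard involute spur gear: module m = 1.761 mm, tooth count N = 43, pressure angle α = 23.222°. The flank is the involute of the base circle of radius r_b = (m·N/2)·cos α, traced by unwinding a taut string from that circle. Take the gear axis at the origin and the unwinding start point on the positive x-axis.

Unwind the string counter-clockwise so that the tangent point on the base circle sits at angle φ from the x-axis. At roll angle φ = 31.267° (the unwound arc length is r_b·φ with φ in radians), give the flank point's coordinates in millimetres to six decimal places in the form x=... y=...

pitch radius r_p = m·N/2 = 1.761·43/2 = 37.861500
base radius r_b = r_p·cos α = 37.861500·cos 23.222° = 34.794113
roll angle φ = 31.267° = 0.54571210 rad
x = r_b·(cos φ + φ·sin φ) = 34.794113·(0.85475791 + 0.54571210·0.51902689) = 39.595602
y = r_b·(sin φ − φ·cos φ) = 34.794113·(0.51902689 − 0.54571210·0.85475791) = 1.829306

x=39.595602 y=1.829306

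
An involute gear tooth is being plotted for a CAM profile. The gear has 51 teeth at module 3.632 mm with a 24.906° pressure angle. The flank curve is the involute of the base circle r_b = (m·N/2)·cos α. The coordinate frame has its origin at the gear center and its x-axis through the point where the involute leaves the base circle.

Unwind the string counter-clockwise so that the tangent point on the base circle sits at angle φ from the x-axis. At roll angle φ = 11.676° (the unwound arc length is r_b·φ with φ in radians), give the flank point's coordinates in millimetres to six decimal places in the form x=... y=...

pitch radius r_p = m·N/2 = 3.632·51/2 = 92.616000
base radius r_b = r_p·cos α = 92.616000·cos 24.906° = 84.002704
roll angle φ = 11.676° = 0.20378464 rad
x = r_b·(cos φ + φ·sin φ) = 84.002704·(0.97930767 + 0.20378464·0.20237710) = 85.728877
y = r_b·(sin φ − φ·cos φ) = 84.002704·(0.20237710 − 0.20378464·0.97930767) = 0.235984

x=85.728877 y=0.235984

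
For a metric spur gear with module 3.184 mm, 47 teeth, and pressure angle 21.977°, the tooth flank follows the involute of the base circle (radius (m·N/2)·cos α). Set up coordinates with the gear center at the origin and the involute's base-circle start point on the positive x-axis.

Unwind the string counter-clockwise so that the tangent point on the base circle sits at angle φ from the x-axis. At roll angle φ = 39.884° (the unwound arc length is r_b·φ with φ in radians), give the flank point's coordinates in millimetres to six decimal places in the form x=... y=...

pitch radius r_p = m·N/2 = 3.184·47/2 = 74.824000
base radius r_b = r_p·cos α = 74.824000·cos 21.977° = 69.386851
roll angle φ = 39.884° = 0.69610712 rad
x = r_b·(cos φ + φ·sin φ) = 69.386851·(0.76734425 + 0.69610712·0.64123537) = 84.215706
y = r_b·(sin φ − φ·cos φ) = 69.386851·(0.64123537 − 0.69610712·0.76734425) = 7.430054

x=84.215706 y=7.430054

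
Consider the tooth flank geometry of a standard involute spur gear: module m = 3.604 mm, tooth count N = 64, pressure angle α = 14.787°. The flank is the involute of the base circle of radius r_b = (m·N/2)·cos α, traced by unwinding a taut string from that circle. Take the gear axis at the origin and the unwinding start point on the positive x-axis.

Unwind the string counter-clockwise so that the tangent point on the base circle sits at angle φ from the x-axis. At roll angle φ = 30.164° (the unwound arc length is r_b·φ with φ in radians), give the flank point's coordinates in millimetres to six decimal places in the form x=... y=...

pitch radius r_p = m·N/2 = 3.604·64/2 = 115.328000
base radius r_b = r_p·cos α = 115.328000·cos 14.787° = 111.508489
roll angle φ = 30.164° = 0.52646112 rad
x = r_b·(cos φ + φ·sin φ) = 111.508489·(0.86459069 + 0.52646112·0.50247681) = 125.907044
y = r_b·(sin φ − φ·cos φ) = 111.508489·(0.50247681 − 0.52646112·0.86459069) = 5.274734

x=125.907044 y=5.274734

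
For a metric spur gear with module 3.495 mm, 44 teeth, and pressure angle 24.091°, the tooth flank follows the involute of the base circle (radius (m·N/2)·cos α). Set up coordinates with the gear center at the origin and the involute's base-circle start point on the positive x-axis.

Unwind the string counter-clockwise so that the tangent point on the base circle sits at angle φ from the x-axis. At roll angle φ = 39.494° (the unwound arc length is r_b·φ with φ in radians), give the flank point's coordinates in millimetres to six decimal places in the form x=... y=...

x=84.939154 y=7.304989

pitch radius r_p = m·N/2 = 3.495·44/2 = 76.890000
base radius r_b = r_p·cos α = 76.890000·cos 24.091° = 70.192751
roll angle φ = 39.494° = 0.68930033 rad
x = r_b·(cos φ + φ·sin φ) = 70.192751·(0.77169119 + 0.68930033·0.63599741) = 84.939154
y = r_b·(sin φ − φ·cos φ) = 70.192751·(0.63599741 − 0.68930033·0.77169119) = 7.304989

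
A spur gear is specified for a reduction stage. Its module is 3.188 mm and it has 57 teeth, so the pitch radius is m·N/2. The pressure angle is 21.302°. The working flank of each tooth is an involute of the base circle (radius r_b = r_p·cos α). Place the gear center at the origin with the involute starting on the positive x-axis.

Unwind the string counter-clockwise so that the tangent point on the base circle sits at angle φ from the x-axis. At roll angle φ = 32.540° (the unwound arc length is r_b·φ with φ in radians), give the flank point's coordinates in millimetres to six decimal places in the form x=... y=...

x=97.220965 y=5.004027

pitch radius r_p = m·N/2 = 3.188·57/2 = 90.858000
base radius r_b = r_p·cos α = 90.858000·cos 21.302° = 84.650449
roll angle φ = 32.540° = 0.56793014 rad
x = r_b·(cos φ + φ·sin φ) = 84.650449·(0.84301613 + 0.56793014·0.53788828) = 97.220965
y = r_b·(sin φ − φ·cos φ) = 84.650449·(0.53788828 − 0.56793014·0.84301613) = 5.004027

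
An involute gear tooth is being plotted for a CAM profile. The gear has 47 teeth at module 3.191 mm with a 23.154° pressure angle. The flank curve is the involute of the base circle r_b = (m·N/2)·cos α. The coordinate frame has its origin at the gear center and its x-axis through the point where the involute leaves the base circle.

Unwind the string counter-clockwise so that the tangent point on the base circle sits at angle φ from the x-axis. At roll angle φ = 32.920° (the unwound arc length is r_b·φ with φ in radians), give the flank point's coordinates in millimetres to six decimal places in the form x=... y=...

pitch radius r_p = m·N/2 = 3.191·47/2 = 74.988500
base radius r_b = r_p·cos α = 74.988500·cos 23.154° = 68.948275
roll angle φ = 32.920° = 0.57456239 rad
x = r_b·(cos φ + φ·sin φ) = 68.948275·(0.83943021 + 0.57456239·0.54346750) = 79.406777
y = r_b·(sin φ − φ·cos φ) = 68.948275·(0.54346750 − 0.57456239·0.83943021) = 4.217047

x=79.406777 y=4.217047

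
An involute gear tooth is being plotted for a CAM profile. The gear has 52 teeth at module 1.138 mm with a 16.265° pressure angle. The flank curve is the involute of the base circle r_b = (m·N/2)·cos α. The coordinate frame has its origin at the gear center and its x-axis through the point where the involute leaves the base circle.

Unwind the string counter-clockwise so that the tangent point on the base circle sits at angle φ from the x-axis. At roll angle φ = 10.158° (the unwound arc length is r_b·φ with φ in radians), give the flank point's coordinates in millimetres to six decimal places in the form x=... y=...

pitch radius r_p = m·N/2 = 1.138·52/2 = 29.588000
base radius r_b = r_p·cos α = 29.588000·cos 16.265° = 28.403787
roll angle φ = 10.158° = 0.17729055 rad
x = r_b·(cos φ + φ·sin φ) = 28.403787·(0.98432515 + 0.17729055·0.17636324) = 28.846678
y = r_b·(sin φ − φ·cos φ) = 28.403787·(0.17636324 − 0.17729055·0.98432515) = 0.052595

x=28.846678 y=0.052595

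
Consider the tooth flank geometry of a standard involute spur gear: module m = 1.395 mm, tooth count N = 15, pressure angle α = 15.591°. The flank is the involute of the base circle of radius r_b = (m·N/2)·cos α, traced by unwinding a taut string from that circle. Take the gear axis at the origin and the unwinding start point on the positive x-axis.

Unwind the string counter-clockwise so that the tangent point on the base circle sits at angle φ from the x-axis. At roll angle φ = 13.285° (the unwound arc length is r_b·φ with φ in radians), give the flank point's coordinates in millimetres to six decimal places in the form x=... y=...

pitch radius r_p = m·N/2 = 1.395·15/2 = 10.462500
base radius r_b = r_p·cos α = 10.462500·cos 15.591° = 10.077530
roll angle φ = 13.285° = 0.23186699 rad
x = r_b·(cos φ + φ·sin φ) = 10.077530·(0.97323907 + 0.23186699·0.22979495) = 10.344796
y = r_b·(sin φ − φ·cos φ) = 10.077530·(0.22979495 − 0.23186699·0.97323907) = 0.041650

x=10.344796 y=0.041650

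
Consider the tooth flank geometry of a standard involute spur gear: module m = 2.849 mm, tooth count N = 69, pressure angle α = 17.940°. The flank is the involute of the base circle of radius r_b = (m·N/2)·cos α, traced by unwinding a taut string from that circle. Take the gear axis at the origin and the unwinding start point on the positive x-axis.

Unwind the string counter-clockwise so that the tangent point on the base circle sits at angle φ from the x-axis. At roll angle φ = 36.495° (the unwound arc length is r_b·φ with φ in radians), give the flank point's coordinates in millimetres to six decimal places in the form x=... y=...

x=110.599990 y=7.733088

pitch radius r_p = m·N/2 = 2.849·69/2 = 98.290500
base radius r_b = r_p·cos α = 98.290500·cos 17.940° = 93.511576
roll angle φ = 36.495° = 0.63695791 rad
x = r_b·(cos φ + φ·sin φ) = 93.511576·(0.80390877 + 0.63695791·0.59475263) = 110.599990
y = r_b·(sin φ − φ·cos φ) = 93.511576·(0.59475263 − 0.63695791·0.80390877) = 7.733088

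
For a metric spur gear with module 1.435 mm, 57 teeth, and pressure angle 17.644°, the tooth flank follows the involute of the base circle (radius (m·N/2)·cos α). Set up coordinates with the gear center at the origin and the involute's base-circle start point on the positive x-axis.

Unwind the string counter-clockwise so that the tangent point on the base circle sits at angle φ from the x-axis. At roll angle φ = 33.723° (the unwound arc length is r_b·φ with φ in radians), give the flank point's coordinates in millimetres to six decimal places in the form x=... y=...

x=45.150797 y=2.558232

pitch radius r_p = m·N/2 = 1.435·57/2 = 40.897500
base radius r_b = r_p·cos α = 40.897500·cos 17.644° = 38.973607
roll angle φ = 33.723° = 0.58857738 rad
x = r_b·(cos φ + φ·sin φ) = 38.973607·(0.83173133 + 0.58857738·0.55517835) = 45.150797
y = r_b·(sin φ − φ·cos φ) = 38.973607·(0.55517835 − 0.58857738·0.83173133) = 2.558232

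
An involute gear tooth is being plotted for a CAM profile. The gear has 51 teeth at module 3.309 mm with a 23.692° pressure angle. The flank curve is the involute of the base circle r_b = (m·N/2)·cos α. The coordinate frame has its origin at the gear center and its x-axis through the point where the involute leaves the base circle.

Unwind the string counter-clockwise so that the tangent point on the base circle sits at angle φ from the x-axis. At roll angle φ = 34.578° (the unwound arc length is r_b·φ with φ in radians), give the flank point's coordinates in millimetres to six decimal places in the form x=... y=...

x=90.083326 y=5.457689

pitch radius r_p = m·N/2 = 3.309·51/2 = 84.379500
base radius r_b = r_p·cos α = 84.379500·cos 23.692° = 77.267887
roll angle φ = 34.578° = 0.60349995 rad
x = r_b·(cos φ + φ·sin φ) = 77.267887·(0.82335434 + 0.60349995·0.56752764) = 90.083326
y = r_b·(sin φ − φ·cos φ) = 77.267887·(0.56752764 − 0.60349995·0.82335434) = 5.457689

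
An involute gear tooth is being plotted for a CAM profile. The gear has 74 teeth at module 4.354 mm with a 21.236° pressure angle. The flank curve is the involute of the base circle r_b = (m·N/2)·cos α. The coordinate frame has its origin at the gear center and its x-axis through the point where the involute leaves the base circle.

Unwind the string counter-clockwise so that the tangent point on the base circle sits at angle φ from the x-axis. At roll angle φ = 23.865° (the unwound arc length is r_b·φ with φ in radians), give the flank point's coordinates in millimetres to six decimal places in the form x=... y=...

x=162.624956 y=3.554616

pitch radius r_p = m·N/2 = 4.354·74/2 = 161.098000
base radius r_b = r_p·cos α = 161.098000·cos 21.236° = 150.158866
roll angle φ = 23.865° = 0.41652283 rad
x = r_b·(cos φ + φ·sin φ) = 150.158866·(0.91450127 + 0.41652283·0.40458303) = 162.624956
y = r_b·(sin φ − φ·cos φ) = 150.158866·(0.40458303 − 0.41652283·0.91450127) = 3.554616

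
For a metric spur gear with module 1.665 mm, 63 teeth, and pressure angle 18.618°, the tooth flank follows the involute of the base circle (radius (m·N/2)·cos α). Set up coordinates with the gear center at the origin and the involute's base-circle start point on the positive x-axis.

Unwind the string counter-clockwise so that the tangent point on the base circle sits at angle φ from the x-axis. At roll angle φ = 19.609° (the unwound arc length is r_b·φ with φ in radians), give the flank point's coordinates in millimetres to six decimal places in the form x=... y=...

pitch radius r_p = m·N/2 = 1.665·63/2 = 52.447500
base radius r_b = r_p·cos α = 52.447500·cos 18.618° = 49.702826
roll angle φ = 19.609° = 0.34224161 rad
x = r_b·(cos φ + φ·sin φ) = 49.702826·(0.94200475 + 0.34224161·0.33559954) = 52.528972
y = r_b·(sin φ − φ·cos φ) = 49.702826·(0.33559954 − 0.34224161·0.94200475) = 0.656391

x=52.528972 y=0.656391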